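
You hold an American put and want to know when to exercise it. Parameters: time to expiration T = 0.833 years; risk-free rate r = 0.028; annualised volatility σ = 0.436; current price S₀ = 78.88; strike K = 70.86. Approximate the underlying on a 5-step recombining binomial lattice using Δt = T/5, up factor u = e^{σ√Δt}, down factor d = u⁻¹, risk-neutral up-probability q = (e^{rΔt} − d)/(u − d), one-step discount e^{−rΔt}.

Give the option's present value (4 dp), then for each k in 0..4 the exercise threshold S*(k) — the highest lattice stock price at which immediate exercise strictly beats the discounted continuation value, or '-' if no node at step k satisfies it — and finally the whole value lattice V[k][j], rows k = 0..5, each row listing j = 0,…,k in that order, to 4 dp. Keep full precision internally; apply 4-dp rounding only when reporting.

price = 7.8039
boundary = - - - 46.2493 55.2576
tree:
7.8039
11.8376 3.3092
17.4212 5.6262 0.7157
24.6107 9.4450 1.3534 0.0000
32.1505 15.6024 2.5592 0.0000 0.0000
38.4611 24.6107 4.8394 0.0000 0.0000 0.0000

params: Δt=0.16660 u=1.19478 d=0.83698 q=0.46869 e^(-rΔt)=0.99535
t_5 payoffs: 38.4611 24.6107 4.8394 0.0000 0.0000 0.0000
t_4: node(4,0) S=38.7095 payoff=32.1505 vs cont=31.8207 → 32.1505 [stop]  node(4,1) S=55.2576 payoff=15.6024 vs cont=15.2726 → 15.6024 [stop]  node(4,2) S=78.8800 payoff=0.0000 vs cont=2.5592 → 2.5592 [wait]  node(4,3) S=112.6008 payoff=0.0000 vs cont=0.0000 → 0.0000 [wait]  node(4,4) S=160.7371 payoff=0.0000 vs cont=0.0000 → 0.0000 [wait]  ⇒ S*(4)=55.2576
t_3: node(3,0) S=46.2493 payoff=24.6107 vs cont=24.2809 → 24.6107 [stop]  node(3,1) S=66.0206 payoff=4.8394 vs cont=9.4450 → 9.4450 [wait]  node(3,2) S=94.2441 payoff=0.0000 vs cont=1.3534 → 1.3534 [wait]  node(3,3) S=134.5330 payoff=0.0000 vs cont=0.0000 → 0.0000 [wait]  ⇒ S*(3)=46.2493
t_2: node(2,0) S=55.2576 payoff=15.6024 vs cont=17.4212 → 17.4212 [wait]  node(2,1) S=78.8800 payoff=0.0000 vs cont=5.6262 → 5.6262 [wait]  node(2,2) S=112.6008 payoff=0.0000 vs cont=0.7157 → 0.7157 [wait]  ⇒ S*(2)=-
t_1: node(1,0) S=66.0206 payoff=4.8394 vs cont=11.8376 → 11.8376 [wait]  node(1,1) S=94.2441 payoff=0.0000 vs cont=3.3092 → 3.3092 [wait]  ⇒ S*(1)=-
t_0: node(0,0) S=78.8800 payoff=0.0000 vs cont=7.8039 → 7.8039 [wait]  ⇒ S*(0)=-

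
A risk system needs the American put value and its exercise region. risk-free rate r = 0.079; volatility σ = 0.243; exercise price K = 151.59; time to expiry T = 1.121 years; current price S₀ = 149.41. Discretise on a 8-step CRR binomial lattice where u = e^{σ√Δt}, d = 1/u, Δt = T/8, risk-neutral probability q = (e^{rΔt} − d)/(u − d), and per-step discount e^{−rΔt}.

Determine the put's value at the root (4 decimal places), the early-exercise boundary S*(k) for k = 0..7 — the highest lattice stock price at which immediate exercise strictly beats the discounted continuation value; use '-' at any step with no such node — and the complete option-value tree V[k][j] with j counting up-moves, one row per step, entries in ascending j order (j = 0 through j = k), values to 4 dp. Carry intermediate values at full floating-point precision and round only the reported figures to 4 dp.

price = 11.6442
boundary = - - 124.5576 113.7275 124.5576 113.7275 124.5576 136.4190
tree:
11.6442
18.0396 6.4014
27.0324 10.7018 2.8465
37.8625 17.3401 5.2311 0.8608
47.7509 27.0324 9.3881 1.7750 0.0947
56.7795 37.8625 16.3114 3.6459 0.2074 0.0000
65.0231 47.7509 27.0324 7.4561 0.4544 0.0000 0.0000
72.5500 56.7795 37.8625 15.1710 0.9953 0.0000 0.0000 0.0000
79.4224 65.0231 47.7509 27.0324 2.1800 0.0000 0.0000 0.0000 0.0000

params: Δt=0.14012 u=1.09523 d=0.91305 q=0.53838 e^(-rΔt)=0.98899
t_8 payoffs: 79.4224 65.0231 47.7509 27.0324 2.1800 0.0000 0.0000 0.0000 0.0000
t_7: node(7,0) S=79.0400 payoff=72.5500 vs cont=70.8812 → 72.5500 [stop]  node(7,1) S=94.8105 payoff=56.7795 vs cont=55.1107 → 56.7795 [stop]  node(7,2) S=113.7275 payoff=37.8625 vs cont=36.1936 → 37.8625 [stop]  node(7,3) S=136.4190 payoff=15.1710 vs cont=13.5021 → 15.1710 [stop]  node(7,4) S=163.6381 payoff=0.0000 vs cont=0.9953 → 0.9953 [wait]  node(7,5) S=196.2880 payoff=0.0000 vs cont=0.0000 → 0.0000 [wait]  node(7,6) S=235.4523 payoff=0.0000 vs cont=0.0000 → 0.0000 [wait]  node(7,7) S=282.4310 payoff=0.0000 vs cont=0.0000 → 0.0000 [wait]  ⇒ S*(7)=136.4190
t_6: node(6,0) S=86.5669 payoff=65.0231 vs cont=63.3543 → 65.0231 [stop]  node(6,1) S=103.8391 payoff=47.7509 vs cont=46.0821 → 47.7509 [stop]  node(6,2) S=124.5576 payoff=27.0324 vs cont=25.3635 → 27.0324 [stop]  node(6,3) S=149.4100 payoff=2.1800 vs cont=7.4561 → 7.4561 [wait]  node(6,4) S=179.2210 payoff=0.0000 vs cont=0.4544 → 0.4544 [wait]  node(6,5) S=214.9801 payoff=0.0000 vs cont=0.0000 → 0.0000 [wait]  node(6,6) S=257.8741 payoff=0.0000 vs cont=0.0000 → 0.0000 [wait]  ⇒ S*(6)=124.5576
t_5: node(5,0) S=94.8105 payoff=56.7795 vs cont=55.1107 → 56.7795 [stop]  node(5,1) S=113.7275 payoff=37.8625 vs cont=36.1936 → 37.8625 [stop]  node(5,2) S=136.4190 payoff=15.1710 vs cont=16.3114 → 16.3114 [wait]  node(5,3) S=163.6381 payoff=0.0000 vs cont=3.6459 → 3.6459 [wait]  node(5,4) S=196.2880 payoff=0.0000 vs cont=0.2074 → 0.2074 [wait]  node(5,5) S=235.4523 payoff=0.0000 vs cont=0.0000 → 0.0000 [wait]  ⇒ S*(5)=113.7275
t_4: node(4,0) S=103.8391 payoff=47.7509 vs cont=46.0821 → 47.7509 [stop]  node(4,1) S=124.5576 payoff=27.0324 vs cont=25.9708 → 27.0324 [stop]  node(4,2) S=149.4100 payoff=2.1800 vs cont=9.3881 → 9.3881 [wait]  node(4,3) S=179.2210 payoff=0.0000 vs cont=1.7750 → 1.7750 [wait]  node(4,4) S=214.9801 payoff=0.0000 vs cont=0.0947 → 0.0947 [wait]  ⇒ S*(4)=124.5576
t_3: node(3,0) S=113.7275 payoff=37.8625 vs cont=36.1936 → 37.8625 [stop]  node(3,1) S=136.4190 payoff=15.1710 vs cont=17.3401 → 17.3401 [wait]  node(3,2) S=163.6381 payoff=0.0000 vs cont=5.2311 → 5.2311 [wait]  node(3,3) S=196.2880 payoff=0.0000 vs cont=0.8608 → 0.8608 [wait]  ⇒ S*(3)=113.7275
t_2: node(2,0) S=124.5576 payoff=27.0324 vs cont=26.5185 → 27.0324 [stop]  node(2,1) S=149.4100 payoff=2.1800 vs cont=10.7018 → 10.7018 [wait]  node(2,2) S=179.2210 payoff=0.0000 vs cont=2.8465 → 2.8465 [wait]  ⇒ S*(2)=124.5576
t_1: node(1,0) S=136.4190 payoff=15.1710 vs cont=18.0396 → 18.0396 [wait]  node(1,1) S=163.6381 payoff=0.0000 vs cont=6.4014 → 6.4014 [wait]  ⇒ S*(1)=-
t_0: node(0,0) S=149.4100 payoff=2.1800 vs cont=11.6442 → 11.6442 [wait]  ⇒ S*(0)=-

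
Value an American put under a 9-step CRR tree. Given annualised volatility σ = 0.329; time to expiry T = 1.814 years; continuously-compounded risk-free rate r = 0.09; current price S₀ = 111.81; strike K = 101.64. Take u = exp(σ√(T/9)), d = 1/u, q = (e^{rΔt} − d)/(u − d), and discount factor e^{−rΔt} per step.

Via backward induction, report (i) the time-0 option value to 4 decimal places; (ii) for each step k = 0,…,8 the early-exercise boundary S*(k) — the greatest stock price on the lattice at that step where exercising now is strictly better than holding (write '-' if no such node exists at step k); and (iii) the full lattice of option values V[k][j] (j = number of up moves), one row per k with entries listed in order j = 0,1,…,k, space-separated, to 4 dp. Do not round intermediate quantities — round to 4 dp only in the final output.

Δt=0.20156, u=1.15917, d=0.86269, q=0.52488, disc=e^(-rΔt)=0.98202
k=9 terminal: V=max(K-S,0) → 72.0492 61.8796 48.2150 29.8541 5.1831 0.0000 0.0000 0.0000 0.0000 0.0000
k=8: j=0 S=34.3007 intr=67.3393 cont=65.5122 V=67.3393[EX]; j=1 S=46.0890 intr=55.5510 cont=53.7238 V=55.5510[EX]; j=2 S=61.9287 intr=39.7113 cont=37.8842 V=39.7113[EX]; j=3 S=83.2121 intr=18.4279 cont=16.6008 V=18.4279[EX]; j=4 S=111.8100 intr=0.0000 cont=2.4183 V=2.4183[hold]; j=5 S=150.2363 intr=0.0000 cont=0.0000 V=0.0000[hold]; j=6 S=201.8689 intr=0.0000 cont=0.0000 V=0.0000[hold]; j=7 S=271.2463 intr=0.0000 cont=0.0000 V=0.0000[hold]; j=8 S=364.4669 intr=0.0000 cont=0.0000 V=0.0000[hold]  S*(8)=83.2121
k=7: j=0 S=39.7604 intr=61.8796 cont=60.0525 V=61.8796[EX]; j=1 S=53.4250 intr=48.2150 cont=46.3878 V=48.2150[EX]; j=2 S=71.7859 intr=29.8541 cont=28.0270 V=29.8541[EX]; j=3 S=96.4569 intr=5.1831 cont=9.8445 V=9.8445[hold]; j=4 S=129.6068 intr=0.0000 cont=1.1283 V=1.1283[hold]; j=5 S=174.1495 intr=0.0000 cont=0.0000 V=0.0000[hold]; j=6 S=234.0004 intr=0.0000 cont=0.0000 V=0.0000[hold]; j=7 S=314.4206 intr=0.0000 cont=0.0000 V=0.0000[hold]  S*(7)=71.7859
k=6: j=0 S=46.0890 intr=55.5510 cont=53.7238 V=55.5510[EX]; j=1 S=61.9287 intr=39.7113 cont=37.8842 V=39.7113[EX]; j=2 S=83.2121 intr=18.4279 cont=19.0036 V=19.0036[hold]; j=3 S=111.8100 intr=0.0000 cont=5.1748 V=5.1748[hold]; j=4 S=150.2363 intr=0.0000 cont=0.5264 V=0.5264[hold]; j=5 S=201.8689 intr=0.0000 cont=0.0000 V=0.0000[hold]; j=6 S=271.2463 intr=0.0000 cont=0.0000 V=0.0000[hold]  S*(6)=61.9287
k=5: j=0 S=53.4250 intr=48.2150 cont=46.3878 V=48.2150[EX]; j=1 S=71.7859 intr=29.8541 cont=28.3237 V=29.8541[EX]; j=2 S=96.4569 intr=5.1831 cont=11.5340 V=11.5340[hold]; j=3 S=129.6068 intr=0.0000 cont=2.6858 V=2.6858[hold]; j=4 S=174.1495 intr=0.0000 cont=0.2456 V=0.2456[hold]; j=5 S=234.0004 intr=0.0000 cont=0.0000 V=0.0000[hold]  S*(5)=71.7859
k=4: j=0 S=61.9287 intr=39.7113 cont=37.8842 V=39.7113[EX]; j=1 S=83.2121 intr=18.4279 cont=19.8744 V=19.8744[hold]; j=2 S=111.8100 intr=0.0000 cont=6.7659 V=6.7659[hold]; j=3 S=150.2363 intr=0.0000 cont=1.3797 V=1.3797[hold]; j=4 S=201.8689 intr=0.0000 cont=0.1146 V=0.1146[hold]  S*(4)=61.9287
k=3: j=0 S=71.7859 intr=29.8541 cont=28.7725 V=29.8541[EX]; j=1 S=96.4569 intr=5.1831 cont=12.7603 V=12.7603[hold]; j=2 S=129.6068 intr=0.0000 cont=3.8680 V=3.8680[hold]; j=3 S=174.1495 intr=0.0000 cont=0.7028 V=0.7028[hold]  S*(3)=71.7859
k=2: j=0 S=83.2121 intr=18.4279 cont=20.5065 V=20.5065[hold]; j=1 S=111.8100 intr=0.0000 cont=7.9474 V=7.9474[hold]; j=2 S=150.2363 intr=0.0000 cont=2.1670 V=2.1670[hold]  S*(2)=-
k=1: j=0 S=96.4569 intr=5.1831 cont=13.6643 V=13.6643[hold]; j=1 S=129.6068 intr=0.0000 cont=4.8250 V=4.8250[hold]  S*(1)=-
k=0: j=0 S=111.8100 intr=0.0000 cont=8.8625 V=8.8625[hold]  S*(0)=-

price = 8.8625
boundary = - - - 71.7859 61.9287 71.7859 61.9287 71.7859 83.2121
tree:
8.8625
13.6643 4.8250
20.5065 7.9474 2.1670
29.8541 12.7603 3.8680 0.7028
39.7113 19.8744 6.7659 1.3797 0.1146
48.2150 29.8541 11.5340 2.6858 0.2456 0.0000
55.5510 39.7113 19.0036 5.1748 0.5264 0.0000 0.0000
61.8796 48.2150 29.8541 9.8445 1.1283 0.0000 0.0000 0.0000
67.3393 55.5510 39.7113 18.4279 2.4183 0.0000 0.0000 0.0000 0.0000
72.0492 61.8796 48.2150 29.8541 5.1831 0.0000 0.0000 0.0000 0.0000 0.0000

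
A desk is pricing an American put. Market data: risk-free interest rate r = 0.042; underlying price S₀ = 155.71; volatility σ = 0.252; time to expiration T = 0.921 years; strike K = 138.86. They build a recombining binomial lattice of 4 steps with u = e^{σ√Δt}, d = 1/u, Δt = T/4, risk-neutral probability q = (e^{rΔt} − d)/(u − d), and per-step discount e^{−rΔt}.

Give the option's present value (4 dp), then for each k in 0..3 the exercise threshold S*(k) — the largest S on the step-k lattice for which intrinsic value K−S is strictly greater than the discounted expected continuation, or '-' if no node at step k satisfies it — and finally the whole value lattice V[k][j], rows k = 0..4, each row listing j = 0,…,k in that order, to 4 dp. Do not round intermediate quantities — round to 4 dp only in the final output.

price = 6.3667
boundary = - - - 108.3356
tree:
6.3667
11.1417 1.8984
18.8852 3.9110 0.0000
30.5244 8.0573 0.0000 0.0000
42.8634 16.5995 0.0000 0.0000 0.0000

Δt=0.23025, u=1.12854, d=0.88610, q=0.50989, disc=e^(-rΔt)=0.99038
k=4 terminal: V=max(K-S,0) → 42.8634 16.5995 0.0000 0.0000 0.0000
k=3: j=0 S=108.3356 intr=30.5244 cont=29.1881 V=30.5244[EX]; j=1 S=137.9753 intr=0.8847 cont=8.0573 V=8.0573[hold]; j=2 S=175.7242 intr=0.0000 cont=0.0000 V=0.0000[hold]; j=3 S=223.8010 intr=0.0000 cont=0.0000 V=0.0000[hold]  S*(3)=108.3356
k=2: j=0 S=122.2605 intr=16.5995 cont=18.8852 V=18.8852[hold]; j=1 S=155.7100 intr=0.0000 cont=3.9110 V=3.9110[hold]; j=2 S=198.3110 intr=0.0000 cont=0.0000 V=0.0000[hold]  S*(2)=-
k=1: j=0 S=137.9753 intr=0.8847 cont=11.1417 V=11.1417[hold]; j=1 S=175.7242 intr=0.0000 cont=1.8984 V=1.8984[hold]  S*(1)=-
k=0: j=0 S=155.7100 intr=0.0000 cont=6.3667 V=6.3667[hold]  S*(0)=-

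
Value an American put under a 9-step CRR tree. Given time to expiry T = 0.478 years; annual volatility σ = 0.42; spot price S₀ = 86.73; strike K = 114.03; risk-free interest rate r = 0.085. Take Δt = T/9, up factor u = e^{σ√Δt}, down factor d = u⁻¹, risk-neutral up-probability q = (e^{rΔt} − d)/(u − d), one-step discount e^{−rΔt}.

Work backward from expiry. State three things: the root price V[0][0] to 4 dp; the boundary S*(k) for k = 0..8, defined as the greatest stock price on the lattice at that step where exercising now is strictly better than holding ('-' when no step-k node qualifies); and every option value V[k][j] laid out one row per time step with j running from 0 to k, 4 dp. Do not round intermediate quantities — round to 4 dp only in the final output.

price = 27.9514
boundary = - 78.7287 71.4655 78.7287 86.7300 78.7287 86.7300 95.5445 86.7300
tree:
27.9514
35.3013 20.8301
42.5645 27.5868 14.2393
49.1576 35.3013 20.0963 8.4915
55.1425 42.5645 27.3000 13.0505 3.9941
60.5752 49.1576 35.3013 19.3259 6.8723 1.1423
65.5067 55.1425 42.5645 27.3000 11.5000 2.2911 0.0000
69.9832 60.5752 49.1576 35.3013 18.4855 4.5953 0.0000 0.0000
74.0468 65.5067 55.1425 42.5645 27.3000 9.2166 0.0000 0.0000 0.0000
77.7355 69.9832 60.5752 49.1576 35.3013 18.4855 0.0000 0.0000 0.0000 0.0000

Δt=0.05311  u=1.10163  d=0.90774  q=0.49916  discount=0.99550
step 9 (expiry): payoffs max(K−S,0) = 77.7355 69.9832 60.5752 49.1576 35.3013 18.4855 0.0000 0.0000 0.0000 0.0000
step 8: (k=8,j=0): S=39.9832, (K−S)⁺=74.0468, hold=73.5332 ⇒ V=74.0468 exercise | (k=8,j=1): S=48.5233, (K−S)⁺=65.5067, hold=64.9931 ⇒ V=65.5067 exercise | (k=8,j=2): S=58.8875, (K−S)⁺=55.1425, hold=54.6288 ⇒ V=55.1425 exercise | (k=8,j=3): S=71.4655, (K−S)⁺=42.5645, hold=42.0509 ⇒ V=42.5645 exercise | (k=8,j=4): S=86.7300, (K−S)⁺=27.3000, hold=26.7864 ⇒ V=27.3000 exercise | (k=8,j=5): S=105.2549, (K−S)⁺=8.7751, hold=9.2166 ⇒ V=9.2166 continue | (k=8,j=6): S=127.7366, (K−S)⁺=0.0000, hold=0.0000 ⇒ V=0.0000 continue | (k=8,j=7): S=155.0202, (K−S)⁺=0.0000, hold=0.0000 ⇒ V=0.0000 continue | (k=8,j=8): S=188.1313, (K−S)⁺=0.0000, hold=0.0000 ⇒ V=0.0000 continue  boundary S*=86.7300
step 7: (k=7,j=0): S=44.0468, (K−S)⁺=69.9832, hold=69.4696 ⇒ V=69.9832 exercise | (k=7,j=1): S=53.4548, (K−S)⁺=60.5752, hold=60.0615 ⇒ V=60.5752 exercise | (k=7,j=2): S=64.8724, (K−S)⁺=49.1576, hold=48.6440 ⇒ V=49.1576 exercise | (k=7,j=3): S=78.7287, (K−S)⁺=35.3013, hold=34.7877 ⇒ V=35.3013 exercise | (k=7,j=4): S=95.5445, (K−S)⁺=18.4855, hold=18.1912 ⇒ V=18.4855 exercise | (k=7,j=5): S=115.9521, (K−S)⁺=0.0000, hold=4.5953 ⇒ V=4.5953 continue | (k=7,j=6): S=140.7187, (K−S)⁺=0.0000, hold=0.0000 ⇒ V=0.0000 continue | (k=7,j=7): S=170.7751, (K−S)⁺=0.0000, hold=0.0000 ⇒ V=0.0000 continue  boundary S*=95.5445
step 6: (k=6,j=0): S=48.5233, (K−S)⁺=65.5067, hold=64.9931 ⇒ V=65.5067 exercise | (k=6,j=1): S=58.8875, (K−S)⁺=55.1425, hold=54.6288 ⇒ V=55.1425 exercise | (k=6,j=2): S=71.4655, (K−S)⁺=42.5645, hold=42.0509 ⇒ V=42.5645 exercise | (k=6,j=3): S=86.7300, (K−S)⁺=27.3000, hold=26.7864 ⇒ V=27.3000 exercise | (k=6,j=4): S=105.2549, (K−S)⁺=8.7751, hold=11.5000 ⇒ V=11.5000 continue | (k=6,j=5): S=127.7366, (K−S)⁺=0.0000, hold=2.2911 ⇒ V=2.2911 continue | (k=6,j=6): S=155.0202, (K−S)⁺=0.0000, hold=0.0000 ⇒ V=0.0000 continue  boundary S*=86.7300
step 5: (k=5,j=0): S=53.4548, (K−S)⁺=60.5752, hold=60.0615 ⇒ V=60.5752 exercise | (k=5,j=1): S=64.8724, (K−S)⁺=49.1576, hold=48.6440 ⇒ V=49.1576 exercise | (k=5,j=2): S=78.7287, (K−S)⁺=35.3013, hold=34.7877 ⇒ V=35.3013 exercise | (k=5,j=3): S=95.5445, (K−S)⁺=18.4855, hold=19.3259 ⇒ V=19.3259 continue | (k=5,j=4): S=115.9521, (K−S)⁺=0.0000, hold=6.8723 ⇒ V=6.8723 continue | (k=5,j=5): S=140.7187, (K−S)⁺=0.0000, hold=1.1423 ⇒ V=1.1423 continue  boundary S*=78.7287
step 4: (k=4,j=0): S=58.8875, (K−S)⁺=55.1425, hold=54.6288 ⇒ V=55.1425 exercise | (k=4,j=1): S=71.4655, (K−S)⁺=42.5645, hold=42.0509 ⇒ V=42.5645 exercise | (k=4,j=2): S=86.7300, (K−S)⁺=27.3000, hold=27.2040 ⇒ V=27.3000 exercise | (k=4,j=3): S=105.2549, (K−S)⁺=8.7751, hold=13.0505 ⇒ V=13.0505 continue | (k=4,j=4): S=127.7366, (K−S)⁺=0.0000, hold=3.9941 ⇒ V=3.9941 continue  boundary S*=86.7300
step 3: (k=3,j=0): S=64.8724, (K−S)⁺=49.1576, hold=48.6440 ⇒ V=49.1576 exercise | (k=3,j=1): S=78.7287, (K−S)⁺=35.3013, hold=34.7877 ⇒ V=35.3013 exercise | (k=3,j=2): S=95.5445, (K−S)⁺=18.4855, hold=20.0963 ⇒ V=20.0963 continue | (k=3,j=3): S=115.9521, (K−S)⁺=0.0000, hold=8.4915 ⇒ V=8.4915 continue  boundary S*=78.7287
step 2: (k=2,j=0): S=71.4655, (K−S)⁺=42.5645, hold=42.0509 ⇒ V=42.5645 exercise | (k=2,j=1): S=86.7300, (K−S)⁺=27.3000, hold=27.5868 ⇒ V=27.5868 continue | (k=2,j=2): S=105.2549, (K−S)⁺=8.7751, hold=14.2393 ⇒ V=14.2393 continue  boundary S*=71.4655
step 1: (k=1,j=0): S=78.7287, (K−S)⁺=35.3013, hold=34.9302 ⇒ V=35.3013 exercise | (k=1,j=1): S=95.5445, (K−S)⁺=18.4855, hold=20.8301 ⇒ V=20.8301 continue  boundary S*=78.7287
step 0: (k=0,j=0): S=86.7300, (K−S)⁺=27.3000, hold=27.9514 ⇒ V=27.9514 continue  boundary S*=-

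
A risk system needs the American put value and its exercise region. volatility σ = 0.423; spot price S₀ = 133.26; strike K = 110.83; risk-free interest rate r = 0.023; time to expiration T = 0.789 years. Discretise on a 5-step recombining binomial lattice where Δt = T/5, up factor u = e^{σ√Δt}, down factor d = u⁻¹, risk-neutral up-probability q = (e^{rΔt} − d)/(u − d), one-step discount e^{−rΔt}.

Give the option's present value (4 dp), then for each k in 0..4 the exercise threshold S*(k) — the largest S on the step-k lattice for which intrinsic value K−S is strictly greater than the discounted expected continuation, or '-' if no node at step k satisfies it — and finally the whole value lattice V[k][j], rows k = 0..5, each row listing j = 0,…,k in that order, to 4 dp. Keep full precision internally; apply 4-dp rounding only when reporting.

params: Δt=0.15780 u=1.18298 d=0.84533 q=0.46886 e^(-rΔt)=0.99638
t_5 payoffs: 53.3097 30.3343 0.0000 0.0000 0.0000 0.0000
t_4: node(4,0) S=68.0451 payoff=42.7849 vs cont=42.3833 → 42.7849 [stop]  node(4,1) S=95.2244 payoff=15.6056 vs cont=16.0534 → 16.0534 [wait]  node(4,2) S=133.2600 payoff=0.0000 vs cont=0.0000 → 0.0000 [wait]  node(4,3) S=186.4881 payoff=0.0000 vs cont=0.0000 → 0.0000 [wait]  node(4,4) S=260.9772 payoff=0.0000 vs cont=0.0000 → 0.0000 [wait]  ⇒ S*(4)=68.0451
t_3: node(3,0) S=80.4957 payoff=30.3343 vs cont=30.1420 → 30.3343 [stop]  node(3,1) S=112.6482 payoff=0.0000 vs cont=8.4957 → 8.4957 [wait]  node(3,2) S=157.6433 payoff=0.0000 vs cont=0.0000 → 0.0000 [wait]  node(3,3) S=220.6108 payoff=0.0000 vs cont=0.0000 → 0.0000 [wait]  ⇒ S*(3)=80.4957
t_2: node(2,0) S=95.2244 payoff=15.6056 vs cont=20.0223 → 20.0223 [wait]  node(2,1) S=133.2600 payoff=0.0000 vs cont=4.4961 → 4.4961 [wait]  node(2,2) S=186.4881 payoff=0.0000 vs cont=0.0000 → 0.0000 [wait]  ⇒ S*(2)=-
t_1: node(1,0) S=112.6482 payoff=0.0000 vs cont=12.6965 → 12.6965 [wait]  node(1,1) S=157.6433 payoff=0.0000 vs cont=2.3794 → 2.3794 [wait]  ⇒ S*(1)=-
t_0: node(0,0) S=133.2600 payoff=0.0000 vs cont=7.8308 → 7.8308 [wait]  ⇒ S*(0)=-

price = 7.8308
boundary = - - - 80.4957 68.0451
tree:
7.8308
12.6965 2.3794
20.0223 4.4961 0.0000
30.3343 8.4957 0.0000 0.0000
42.7849 16.0534 0.0000 0.0000 0.0000
53.3097 30.3343 0.0000 0.0000 0.0000 0.0000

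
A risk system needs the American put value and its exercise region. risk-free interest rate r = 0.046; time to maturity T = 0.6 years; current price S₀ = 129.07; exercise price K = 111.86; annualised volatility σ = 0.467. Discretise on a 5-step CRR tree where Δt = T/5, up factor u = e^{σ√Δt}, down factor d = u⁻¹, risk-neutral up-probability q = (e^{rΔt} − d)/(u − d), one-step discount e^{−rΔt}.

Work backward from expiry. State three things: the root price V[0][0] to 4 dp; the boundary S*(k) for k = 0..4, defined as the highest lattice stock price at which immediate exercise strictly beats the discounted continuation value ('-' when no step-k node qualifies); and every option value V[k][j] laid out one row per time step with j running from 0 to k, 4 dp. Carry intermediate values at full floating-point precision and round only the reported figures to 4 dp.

Δt=0.12000, u=1.17559, d=0.85063, q=0.47668, disc=e^(-rΔt)=0.99450
k=5 terminal: V=max(K-S,0) → 54.3771 32.4174 2.0687 0.0000 0.0000 0.0000
k=4: j=0 S=67.5765 intr=44.2835 cont=43.6677 V=44.2835[EX]; j=1 S=93.3922 intr=18.4678 cont=17.8520 V=18.4678[EX]; j=2 S=129.0700 intr=0.0000 cont=1.0766 V=1.0766[hold]; j=3 S=178.3775 intr=0.0000 cont=0.0000 V=0.0000[hold]; j=4 S=246.5215 intr=0.0000 cont=0.0000 V=0.0000[hold]  S*(4)=93.3922
k=3: j=0 S=79.4426 intr=32.4174 cont=31.8017 V=32.4174[EX]; j=1 S=109.7913 intr=2.0687 cont=10.1218 V=10.1218[hold]; j=2 S=151.7339 intr=0.0000 cont=0.5603 V=0.5603[hold]; j=3 S=209.6995 intr=0.0000 cont=0.0000 V=0.0000[hold]  S*(3)=79.4426
k=2: j=0 S=93.3922 intr=18.4678 cont=21.6696 V=21.6696[hold]; j=1 S=129.0700 intr=0.0000 cont=5.5334 V=5.5334[hold]; j=2 S=178.3775 intr=0.0000 cont=0.2916 V=0.2916[hold]  S*(2)=-
k=1: j=0 S=109.7913 intr=2.0687 cont=13.9009 V=13.9009[hold]; j=1 S=151.7339 intr=0.0000 cont=3.0181 V=3.0181[hold]  S*(1)=-
k=0: j=0 S=129.0700 intr=0.0000 cont=8.6653 V=8.6653[hold]  S*(0)=-

price = 8.6653
boundary = - - - 79.4426 93.3922
tree:
8.6653
13.9009 3.0181
21.6696 5.5334 0.2916
32.4174 10.1218 0.5603 0.0000
44.2835 18.4678 1.0766 0.0000 0.0000
54.3771 32.4174 2.0687 0.0000 0.0000 0.0000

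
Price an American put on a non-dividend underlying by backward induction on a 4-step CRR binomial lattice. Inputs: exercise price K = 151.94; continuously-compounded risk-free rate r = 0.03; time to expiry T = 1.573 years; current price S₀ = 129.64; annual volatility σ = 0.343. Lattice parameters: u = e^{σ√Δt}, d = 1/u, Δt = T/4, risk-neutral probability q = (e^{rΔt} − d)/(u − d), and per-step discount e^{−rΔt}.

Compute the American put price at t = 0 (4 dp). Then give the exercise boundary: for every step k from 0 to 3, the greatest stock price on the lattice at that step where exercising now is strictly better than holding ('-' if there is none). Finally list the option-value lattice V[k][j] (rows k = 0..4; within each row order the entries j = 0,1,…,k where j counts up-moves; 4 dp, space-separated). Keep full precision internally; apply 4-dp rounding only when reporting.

price = 34.2551
boundary = - - 84.3161 104.5502
tree:
34.2551
49.2479 18.4627
67.6239 30.0737 6.0304
83.9419 47.3898 11.5965 0.0000
97.1019 67.6239 22.3000 0.0000 0.0000

Δt=0.39325, u=1.23998, d=0.80647, q=0.47381, disc=e^(-rΔt)=0.98827
k=4 terminal: V=max(K-S,0) → 97.1019 67.6239 22.3000 0.0000 0.0000
k=3: j=0 S=67.9981 intr=83.9419 cont=82.1600 V=83.9419[EX]; j=1 S=104.5502 intr=47.3898 cont=45.6078 V=47.3898[EX]; j=2 S=160.7508 intr=0.0000 cont=11.5965 V=11.5965[hold]; j=3 S=247.1619 intr=0.0000 cont=0.0000 V=0.0000[hold]  S*(3)=104.5502
k=2: j=0 S=84.3161 intr=67.6239 cont=65.8419 V=67.6239[EX]; j=1 S=129.6400 intr=22.3000 cont=30.0737 V=30.0737[hold]; j=2 S=199.3276 intr=0.0000 cont=6.0304 V=6.0304[hold]  S*(2)=84.3161
k=1: j=0 S=104.5502 intr=47.3898 cont=49.2479 V=49.2479[hold]; j=1 S=160.7508 intr=0.0000 cont=18.4627 V=18.4627[hold]  S*(1)=-
k=0: j=0 S=129.6400 intr=22.3000 cont=34.2551 V=34.2551[hold]  S*(0)=-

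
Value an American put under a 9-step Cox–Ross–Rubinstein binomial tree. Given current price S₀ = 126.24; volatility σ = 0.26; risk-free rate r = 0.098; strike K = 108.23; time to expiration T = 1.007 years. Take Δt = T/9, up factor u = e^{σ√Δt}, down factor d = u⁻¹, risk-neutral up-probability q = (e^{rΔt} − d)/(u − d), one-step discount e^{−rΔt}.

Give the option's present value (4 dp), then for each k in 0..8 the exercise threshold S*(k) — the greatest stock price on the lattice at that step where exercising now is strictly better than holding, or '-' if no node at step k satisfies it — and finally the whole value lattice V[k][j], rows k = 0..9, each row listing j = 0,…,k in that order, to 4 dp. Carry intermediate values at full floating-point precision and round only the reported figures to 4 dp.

params: Δt=0.11189 u=1.09086 d=0.91671 q=0.54158 e^(-rΔt)=0.98909
t_9 payoffs: 50.5183 39.5541 26.5068 10.9808 0.0000 0.0000 0.0000 0.0000 0.0000 0.0000
t_8: node(8,0) S=62.9556 payoff=45.2744 vs cont=44.0942 → 45.2744 [stop]  node(8,1) S=74.9160 payoff=33.3140 vs cont=32.1337 → 33.3140 [stop]  node(8,2) S=89.1488 payoff=19.0812 vs cont=17.9009 → 19.0812 [stop]  node(8,3) S=106.0856 payoff=2.1444 vs cont=4.9790 → 4.9790 [wait]  node(8,4) S=126.2400 payoff=0.0000 vs cont=0.0000 → 0.0000 [wait]  node(8,5) S=150.2234 payoff=0.0000 vs cont=0.0000 → 0.0000 [wait]  node(8,6) S=178.7633 payoff=0.0000 vs cont=0.0000 → 0.0000 [wait]  node(8,7) S=212.7253 payoff=0.0000 vs cont=0.0000 → 0.0000 [wait]  node(8,8) S=253.1395 payoff=0.0000 vs cont=0.0000 → 0.0000 [wait]  ⇒ S*(8)=89.1488
t_7: node(7,0) S=68.6759 payoff=39.5541 vs cont=38.3738 → 39.5541 [stop]  node(7,1) S=81.7232 payoff=26.5068 vs cont=25.3266 → 26.5068 [stop]  node(7,2) S=97.2492 payoff=10.9808 vs cont=11.3189 → 11.3189 [wait]  node(7,3) S=115.7248 payoff=0.0000 vs cont=2.2576 → 2.2576 [wait]  node(7,4) S=137.7106 payoff=0.0000 vs cont=0.0000 → 0.0000 [wait]  node(7,5) S=163.8733 payoff=0.0000 vs cont=0.0000 → 0.0000 [wait]  node(7,6) S=195.0064 payoff=0.0000 vs cont=0.0000 → 0.0000 [wait]  node(7,7) S=232.0542 payoff=0.0000 vs cont=0.0000 → 0.0000 [wait]  ⇒ S*(7)=81.7232
t_6: node(6,0) S=74.9160 payoff=33.3140 vs cont=32.1337 → 33.3140 [stop]  node(6,1) S=89.1488 payoff=19.0812 vs cont=18.0820 → 19.0812 [stop]  node(6,2) S=106.0856 payoff=2.1444 vs cont=6.3416 → 6.3416 [wait]  node(6,3) S=126.2400 payoff=0.0000 vs cont=1.0236 → 1.0236 [wait]  node(6,4) S=150.2234 payoff=0.0000 vs cont=0.0000 → 0.0000 [wait]  node(6,5) S=178.7633 payoff=0.0000 vs cont=0.0000 → 0.0000 [wait]  node(6,6) S=212.7253 payoff=0.0000 vs cont=0.0000 → 0.0000 [wait]  ⇒ S*(6)=89.1488
t_5: node(5,0) S=81.7232 payoff=26.5068 vs cont=25.3266 → 26.5068 [stop]  node(5,1) S=97.2492 payoff=10.9808 vs cont=12.0488 → 12.0488 [wait]  node(5,2) S=115.7248 payoff=0.0000 vs cont=3.4237 → 3.4237 [wait]  node(5,3) S=137.7106 payoff=0.0000 vs cont=0.4641 → 0.4641 [wait]  node(5,4) S=163.8733 payoff=0.0000 vs cont=0.0000 → 0.0000 [wait]  node(5,5) S=195.0064 payoff=0.0000 vs cont=0.0000 → 0.0000 [wait]  ⇒ S*(5)=81.7232
t_4: node(4,0) S=89.1488 payoff=19.0812 vs cont=18.4730 → 19.0812 [stop]  node(4,1) S=106.0856 payoff=2.1444 vs cont=7.2972 → 7.2972 [wait]  node(4,2) S=126.2400 payoff=0.0000 vs cont=1.8010 → 1.8010 [wait]  node(4,3) S=150.2234 payoff=0.0000 vs cont=0.2105 → 0.2105 [wait]  node(4,4) S=178.7633 payoff=0.0000 vs cont=0.0000 → 0.0000 [wait]  ⇒ S*(4)=89.1488
t_3: node(3,0) S=97.2492 payoff=10.9808 vs cont=12.5608 → 12.5608 [wait]  node(3,1) S=115.7248 payoff=0.0000 vs cont=4.2735 → 4.2735 [wait]  node(3,2) S=137.7106 payoff=0.0000 vs cont=0.9294 → 0.9294 [wait]  node(3,3) S=163.8733 payoff=0.0000 vs cont=0.0954 → 0.0954 [wait]  ⇒ S*(3)=-
t_2: node(2,0) S=106.0856 payoff=2.1444 vs cont=7.9845 → 7.9845 [wait]  node(2,1) S=126.2400 payoff=0.0000 vs cont=2.4355 → 2.4355 [wait]  node(2,2) S=150.2234 payoff=0.0000 vs cont=0.4725 → 0.4725 [wait]  ⇒ S*(2)=-
t_1: node(1,0) S=115.7248 payoff=0.0000 vs cont=4.9250 → 4.9250 [wait]  node(1,1) S=137.7106 payoff=0.0000 vs cont=1.3574 → 1.3574 [wait]  ⇒ S*(1)=-
t_0: node(0,0) S=126.2400 payoff=0.0000 vs cont=2.9602 → 2.9602 [wait]  ⇒ S*(0)=-

price = 2.9602
boundary = - - - - 89.1488 81.7232 89.1488 81.7232 89.1488
tree:
2.9602
4.9250 1.3574
7.9845 2.4355 0.4725
12.5608 4.2735 0.9294 0.0954
19.0812 7.2972 1.8010 0.2105 0.0000
26.5068 12.0488 3.4237 0.4641 0.0000 0.0000
33.3140 19.0812 6.3416 1.0236 0.0000 0.0000 0.0000
39.5541 26.5068 11.3189 2.2576 0.0000 0.0000 0.0000 0.0000
45.2744 33.3140 19.0812 4.9790 0.0000 0.0000 0.0000 0.0000 0.0000
50.5183 39.5541 26.5068 10.9808 0.0000 0.0000 0.0000 0.0000 0.0000 0.0000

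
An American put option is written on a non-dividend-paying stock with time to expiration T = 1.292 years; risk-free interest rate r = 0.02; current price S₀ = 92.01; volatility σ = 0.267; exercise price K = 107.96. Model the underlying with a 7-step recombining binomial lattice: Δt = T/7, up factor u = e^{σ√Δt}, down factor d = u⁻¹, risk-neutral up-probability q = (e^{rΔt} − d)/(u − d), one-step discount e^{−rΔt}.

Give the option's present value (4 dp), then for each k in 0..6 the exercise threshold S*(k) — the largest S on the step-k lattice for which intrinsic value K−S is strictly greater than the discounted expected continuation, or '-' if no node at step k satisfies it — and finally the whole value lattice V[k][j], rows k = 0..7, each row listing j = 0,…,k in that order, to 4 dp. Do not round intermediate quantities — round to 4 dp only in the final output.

params: Δt=0.18457 u=1.12155 d=0.89163 q=0.48744 e^(-rΔt)=0.99632
t_7 payoffs: 66.7393 56.1099 42.7395 25.9214 4.7666 0.0000 0.0000 0.0000
t_6: node(6,0) S=46.2310 payoff=61.7290 vs cont=61.3313 → 61.7290 [stop]  node(6,1) S=58.1523 payoff=49.8077 vs cont=49.4099 → 49.8077 [stop]  node(6,2) S=73.1478 payoff=34.8122 vs cont=34.4145 → 34.8122 [stop]  node(6,3) S=92.0100 payoff=15.9500 vs cont=15.5522 → 15.9500 [stop]  node(6,4) S=115.7362 payoff=0.0000 vs cont=2.4342 → 2.4342 [wait]  node(6,5) S=145.5805 payoff=0.0000 vs cont=0.0000 → 0.0000 [wait]  node(6,6) S=183.1206 payoff=0.0000 vs cont=0.0000 → 0.0000 [wait]  ⇒ S*(6)=92.0100
t_5: node(5,0) S=51.8501 payoff=56.1099 vs cont=55.7121 → 56.1099 [stop]  node(5,1) S=65.2205 payoff=42.7395 vs cont=42.3417 → 42.7395 [stop]  node(5,2) S=82.0386 payoff=25.9214 vs cont=25.5237 → 25.9214 [stop]  node(5,3) S=103.1934 payoff=4.7666 vs cont=9.3273 → 9.3273 [wait]  node(5,4) S=129.8034 payoff=0.0000 vs cont=1.2431 → 1.2431 [wait]  node(5,5) S=163.2752 payoff=0.0000 vs cont=0.0000 → 0.0000 [wait]  ⇒ S*(5)=82.0386
t_4: node(4,0) S=58.1523 payoff=49.8077 vs cont=49.4099 → 49.8077 [stop]  node(4,1) S=73.1478 payoff=34.8122 vs cont=34.4145 → 34.8122 [stop]  node(4,2) S=92.0100 payoff=15.9500 vs cont=17.7671 → 17.7671 [wait]  node(4,3) S=115.7362 payoff=0.0000 vs cont=5.3669 → 5.3669 [wait]  node(4,4) S=145.5805 payoff=0.0000 vs cont=0.6348 → 0.6348 [wait]  ⇒ S*(4)=73.1478
t_3: node(3,0) S=65.2205 payoff=42.7395 vs cont=42.3417 → 42.7395 [stop]  node(3,1) S=82.0386 payoff=25.9214 vs cont=26.4061 → 26.4061 [wait]  node(3,2) S=103.1934 payoff=4.7666 vs cont=11.6796 → 11.6796 [wait]  node(3,3) S=129.8034 payoff=0.0000 vs cont=3.0490 → 3.0490 [wait]  ⇒ S*(3)=65.2205
t_2: node(2,0) S=73.1478 payoff=34.8122 vs cont=34.6498 → 34.8122 [stop]  node(2,1) S=92.0100 payoff=15.9500 vs cont=19.1570 → 19.1570 [wait]  node(2,2) S=115.7362 payoff=0.0000 vs cont=7.4452 → 7.4452 [wait]  ⇒ S*(2)=73.1478
t_1: node(1,0) S=82.0386 payoff=25.9214 vs cont=27.0811 → 27.0811 [wait]  node(1,1) S=103.1934 payoff=4.7666 vs cont=13.3986 → 13.3986 [wait]  ⇒ S*(1)=-
t_0: node(0,0) S=92.0100 payoff=15.9500 vs cont=20.3365 → 20.3365 [wait]  ⇒ S*(0)=-

price = 20.3365
boundary = - - 73.1478 65.2205 73.1478 82.0386 92.0100
tree:
20.3365
27.0811 13.3986
34.8122 19.1570 7.4452
42.7395 26.4061 11.6796 3.0490
49.8077 34.8122 17.7671 5.3669 0.6348
56.1099 42.7395 25.9214 9.3273 1.2431 0.0000
61.7290 49.8077 34.8122 15.9500 2.4342 0.0000 0.0000
66.7393 56.1099 42.7395 25.9214 4.7666 0.0000 0.0000 0.0000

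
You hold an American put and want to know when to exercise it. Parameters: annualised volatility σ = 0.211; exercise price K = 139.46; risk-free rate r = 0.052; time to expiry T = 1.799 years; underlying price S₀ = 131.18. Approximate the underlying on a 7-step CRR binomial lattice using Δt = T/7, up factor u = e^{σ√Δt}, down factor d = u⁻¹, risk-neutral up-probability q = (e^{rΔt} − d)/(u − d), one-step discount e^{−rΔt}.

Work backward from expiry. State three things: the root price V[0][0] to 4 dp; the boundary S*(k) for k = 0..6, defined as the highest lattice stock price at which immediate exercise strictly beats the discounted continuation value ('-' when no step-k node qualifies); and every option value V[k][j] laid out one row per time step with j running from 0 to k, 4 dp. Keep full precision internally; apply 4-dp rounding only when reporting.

price = 14.5945
boundary = - - 105.9150 95.1705 105.9150 117.8725 105.9150
tree:
14.5945
22.5259 8.0963
33.5450 13.5543 3.5756
44.2895 21.8495 6.7151 0.9481
53.9440 33.5450 12.2755 2.0711 0.0000
62.6191 44.2895 21.5875 4.5241 0.0000 0.0000
70.4142 53.9440 33.5450 9.8825 0.0000 0.0000 0.0000
77.4185 62.6191 44.2895 21.5875 0.0000 0.0000 0.0000 0.0000

Δt=0.25700  u=1.11290  d=0.89856  q=0.53605  discount=0.98672
step 7 (expiry): payoffs max(K−S,0) = 77.4185 62.6191 44.2895 21.5875 0.0000 0.0000 0.0000 0.0000
step 6: (k=6,j=0): S=69.0458, (K−S)⁺=70.4142, hold=68.5629 ⇒ V=70.4142 exercise | (k=6,j=1): S=85.5160, (K−S)⁺=53.9440, hold=52.0927 ⇒ V=53.9440 exercise | (k=6,j=2): S=105.9150, (K−S)⁺=33.5450, hold=31.6937 ⇒ V=33.5450 exercise | (k=6,j=3): S=131.1800, (K−S)⁺=8.2800, hold=9.8825 ⇒ V=9.8825 continue | (k=6,j=4): S=162.4717, (K−S)⁺=0.0000, hold=0.0000 ⇒ V=0.0000 continue | (k=6,j=5): S=201.2278, (K−S)⁺=0.0000, hold=0.0000 ⇒ V=0.0000 continue | (k=6,j=6): S=249.2288, (K−S)⁺=0.0000, hold=0.0000 ⇒ V=0.0000 continue  boundary S*=105.9150
step 5: (k=5,j=0): S=76.8409, (K−S)⁺=62.6191, hold=60.7678 ⇒ V=62.6191 exercise | (k=5,j=1): S=95.1705, (K−S)⁺=44.2895, hold=42.4382 ⇒ V=44.2895 exercise | (k=5,j=2): S=117.8725, (K−S)⁺=21.5875, hold=20.5838 ⇒ V=21.5875 exercise | (k=5,j=3): S=145.9899, (K−S)⁺=0.0000, hold=4.5241 ⇒ V=4.5241 continue | (k=5,j=4): S=180.8144, (K−S)⁺=0.0000, hold=0.0000 ⇒ V=0.0000 continue | (k=5,j=5): S=223.9459, (K−S)⁺=0.0000, hold=0.0000 ⇒ V=0.0000 continue  boundary S*=117.8725
step 4: (k=4,j=0): S=85.5160, (K−S)⁺=53.9440, hold=52.0927 ⇒ V=53.9440 exercise | (k=4,j=1): S=105.9150, (K−S)⁺=33.5450, hold=31.6937 ⇒ V=33.5450 exercise | (k=4,j=2): S=131.1800, (K−S)⁺=8.2800, hold=12.2755 ⇒ V=12.2755 continue | (k=4,j=3): S=162.4717, (K−S)⁺=0.0000, hold=2.0711 ⇒ V=2.0711 continue | (k=4,j=4): S=201.2278, (K−S)⁺=0.0000, hold=0.0000 ⇒ V=0.0000 continue  boundary S*=105.9150
step 3: (k=3,j=0): S=95.1705, (K−S)⁺=44.2895, hold=42.4382 ⇒ V=44.2895 exercise | (k=3,j=1): S=117.8725, (K−S)⁺=21.5875, hold=21.8495 ⇒ V=21.8495 continue | (k=3,j=2): S=145.9899, (K−S)⁺=0.0000, hold=6.7151 ⇒ V=6.7151 continue | (k=3,j=3): S=180.8144, (K−S)⁺=0.0000, hold=0.9481 ⇒ V=0.9481 continue  boundary S*=95.1705
step 2: (k=2,j=0): S=105.9150, (K−S)⁺=33.5450, hold=31.8323 ⇒ V=33.5450 exercise | (k=2,j=1): S=131.1800, (K−S)⁺=8.2800, hold=13.5543 ⇒ V=13.5543 continue | (k=2,j=2): S=162.4717, (K−S)⁺=0.0000, hold=3.5756 ⇒ V=3.5756 continue  boundary S*=105.9150
step 1: (k=1,j=0): S=117.8725, (K−S)⁺=21.5875, hold=22.5259 ⇒ V=22.5259 continue | (k=1,j=1): S=145.9899, (K−S)⁺=0.0000, hold=8.0963 ⇒ V=8.0963 continue  boundary S*=-
step 0: (k=0,j=0): S=131.1800, (K−S)⁺=8.2800, hold=14.5945 ⇒ V=14.5945 continue  boundary S*=-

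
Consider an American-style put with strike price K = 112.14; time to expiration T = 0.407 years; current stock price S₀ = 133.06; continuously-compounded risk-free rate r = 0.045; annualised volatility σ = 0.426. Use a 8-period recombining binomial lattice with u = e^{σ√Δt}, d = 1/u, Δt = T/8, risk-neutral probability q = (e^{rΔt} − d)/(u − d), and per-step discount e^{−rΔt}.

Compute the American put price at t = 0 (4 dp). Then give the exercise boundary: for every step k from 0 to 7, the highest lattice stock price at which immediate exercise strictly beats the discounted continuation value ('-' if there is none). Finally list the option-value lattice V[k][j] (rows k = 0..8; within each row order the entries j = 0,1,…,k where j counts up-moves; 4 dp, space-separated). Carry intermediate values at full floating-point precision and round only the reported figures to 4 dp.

params: Δt=0.05087 u=1.10085 d=0.90839 q=0.48791 e^(-rΔt)=0.99771
t_8 payoffs: 50.4508 37.3801 21.5400 2.3436 0.0000 0.0000 0.0000 0.0000 0.0000
t_7: node(7,0) S=67.9108 payoff=44.2292 vs cont=43.9727 → 44.2292 [stop]  node(7,1) S=82.2998 payoff=29.8402 vs cont=29.5838 → 29.8402 [stop]  node(7,2) S=99.7374 payoff=12.4026 vs cont=12.1461 → 12.4026 [stop]  node(7,3) S=120.8698 payoff=0.0000 vs cont=1.1974 → 1.1974 [wait]  node(7,4) S=146.4797 payoff=0.0000 vs cont=0.0000 → 0.0000 [wait]  node(7,5) S=177.5157 payoff=0.0000 vs cont=0.0000 → 0.0000 [wait]  node(7,6) S=215.1277 payoff=0.0000 vs cont=0.0000 → 0.0000 [wait]  node(7,7) S=260.7090 payoff=0.0000 vs cont=0.0000 → 0.0000 [wait]  ⇒ S*(7)=99.7374
t_6: node(6,0) S=74.7599 payoff=37.3801 vs cont=37.1236 → 37.3801 [stop]  node(6,1) S=90.6000 payoff=21.5400 vs cont=21.2835 → 21.5400 [stop]  node(6,2) S=109.7964 payoff=2.3436 vs cont=6.9197 → 6.9197 [wait]  node(6,3) S=133.0600 payoff=0.0000 vs cont=0.6118 → 0.6118 [wait]  node(6,4) S=161.2527 payoff=0.0000 vs cont=0.0000 → 0.0000 [wait]  node(6,5) S=195.4189 payoff=0.0000 vs cont=0.0000 → 0.0000 [wait]  node(6,6) S=236.8243 payoff=0.0000 vs cont=0.0000 → 0.0000 [wait]  ⇒ S*(6)=90.6000
t_5: node(5,0) S=82.2998 payoff=29.8402 vs cont=29.5838 → 29.8402 [stop]  node(5,1) S=99.7374 payoff=12.4026 vs cont=14.3737 → 14.3737 [wait]  node(5,2) S=120.8698 payoff=0.0000 vs cont=3.8332 → 3.8332 [wait]  node(5,3) S=146.4797 payoff=0.0000 vs cont=0.3126 → 0.3126 [wait]  node(5,4) S=177.5157 payoff=0.0000 vs cont=0.0000 → 0.0000 [wait]  node(5,5) S=215.1277 payoff=0.0000 vs cont=0.0000 → 0.0000 [wait]  ⇒ S*(5)=82.2998
t_4: node(4,0) S=90.6000 payoff=21.5400 vs cont=22.2430 → 22.2430 [wait]  node(4,1) S=109.7964 payoff=2.3436 vs cont=9.2098 → 9.2098 [wait]  node(4,2) S=133.0600 payoff=0.0000 vs cont=2.1106 → 2.1106 [wait]  node(4,3) S=161.2527 payoff=0.0000 vs cont=0.1597 → 0.1597 [wait]  node(4,4) S=195.4189 payoff=0.0000 vs cont=0.0000 → 0.0000 [wait]  ⇒ S*(4)=-
t_3: node(3,0) S=99.7374 payoff=12.4026 vs cont=15.8478 → 15.8478 [wait]  node(3,1) S=120.8698 payoff=0.0000 vs cont=5.7330 → 5.7330 [wait]  node(3,2) S=146.4797 payoff=0.0000 vs cont=1.1561 → 1.1561 [wait]  node(3,3) S=177.5157 payoff=0.0000 vs cont=0.0816 → 0.0816 [wait]  ⇒ S*(3)=-
t_2: node(2,0) S=109.7964 payoff=2.3436 vs cont=10.8877 → 10.8877 [wait]  node(2,1) S=133.0600 payoff=0.0000 vs cont=3.4919 → 3.4919 [wait]  node(2,2) S=161.2527 payoff=0.0000 vs cont=0.6304 → 0.6304 [wait]  ⇒ S*(2)=-
t_1: node(1,0) S=120.8698 payoff=0.0000 vs cont=7.2626 → 7.2626 [wait]  node(1,1) S=146.4797 payoff=0.0000 vs cont=2.0910 → 2.0910 [wait]  ⇒ S*(1)=-
t_0: node(0,0) S=133.0600 payoff=0.0000 vs cont=4.7285 → 4.7285 [wait]  ⇒ S*(0)=-

price = 4.7285
boundary = - - - - - 82.2998 90.6000 99.7374
tree:
4.7285
7.2626 2.0910
10.8877 3.4919 0.6304
15.8478 5.7330 1.1561 0.0816
22.2430 9.2098 2.1106 0.1597 0.0000
29.8402 14.3737 3.8332 0.3126 0.0000 0.0000
37.3801 21.5400 6.9197 0.6118 0.0000 0.0000 0.0000
44.2292 29.8402 12.4026 1.1974 0.0000 0.0000 0.0000 0.0000
50.4508 37.3801 21.5400 2.3436 0.0000 0.0000 0.0000 0.0000 0.0000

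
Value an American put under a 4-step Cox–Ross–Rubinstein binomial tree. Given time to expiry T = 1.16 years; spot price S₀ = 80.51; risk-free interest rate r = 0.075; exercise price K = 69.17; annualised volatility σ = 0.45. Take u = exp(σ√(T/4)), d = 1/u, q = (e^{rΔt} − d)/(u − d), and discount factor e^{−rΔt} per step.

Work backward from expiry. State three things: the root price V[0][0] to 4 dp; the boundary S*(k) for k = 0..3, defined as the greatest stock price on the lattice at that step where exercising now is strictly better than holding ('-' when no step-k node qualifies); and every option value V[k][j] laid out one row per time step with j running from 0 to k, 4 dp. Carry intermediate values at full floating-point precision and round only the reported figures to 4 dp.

price = 7.4522
boundary = - - - 38.9152
tree:
7.4522
12.4166 2.5113
19.9398 4.9799 0.0000
30.2548 9.8755 0.0000 0.0000
38.6296 19.5836 0.0000 0.0000 0.0000

Δt=0.29000  u=1.27422  d=0.78480  q=0.48464  discount=0.97848
step 4 (expiry): payoffs max(K−S,0) = 38.6296 19.5836 0.0000 0.0000 0.0000
step 3: (k=3,j=0): S=38.9152, (K−S)⁺=30.2548, hold=28.7666 ⇒ V=30.2548 exercise | (k=3,j=1): S=63.1839, (K−S)⁺=5.9861, hold=9.8755 ⇒ V=9.8755 continue | (k=3,j=2): S=102.5873, (K−S)⁺=0.0000, hold=0.0000 ⇒ V=0.0000 continue | (k=3,j=3): S=166.5638, (K−S)⁺=0.0000, hold=0.0000 ⇒ V=0.0000 continue  boundary S*=38.9152
step 2: (k=2,j=0): S=49.5864, (K−S)⁺=19.5836, hold=19.9398 ⇒ V=19.9398 continue | (k=2,j=1): S=80.5100, (K−S)⁺=0.0000, hold=4.9799 ⇒ V=4.9799 continue | (k=2,j=2): S=130.7185, (K−S)⁺=0.0000, hold=0.0000 ⇒ V=0.0000 continue  boundary S*=-
step 1: (k=1,j=0): S=63.1839, (K−S)⁺=5.9861, hold=12.4166 ⇒ V=12.4166 continue | (k=1,j=1): S=102.5873, (K−S)⁺=0.0000, hold=2.5113 ⇒ V=2.5113 continue  boundary S*=-
step 0: (k=0,j=0): S=80.5100, (K−S)⁺=0.0000, hold=7.4522 ⇒ V=7.4522 continue  boundary S*=-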